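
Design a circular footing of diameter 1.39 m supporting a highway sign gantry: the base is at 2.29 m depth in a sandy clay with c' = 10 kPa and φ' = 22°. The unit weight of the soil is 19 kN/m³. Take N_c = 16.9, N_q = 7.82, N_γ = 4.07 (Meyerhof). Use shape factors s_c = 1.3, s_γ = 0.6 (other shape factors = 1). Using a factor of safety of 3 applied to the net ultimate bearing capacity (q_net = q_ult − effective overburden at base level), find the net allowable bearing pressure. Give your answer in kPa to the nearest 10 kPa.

q_all(net) ≈ 180 kPa

q = γ·D_f = 19 × 2.29 = 43.51 kPa.
c·N_c·s_c = 10 × 16.9 × 1.3 = 219.7 kPa
q·N_q = 43.51 × 7.82 = 340.25 kPa
0.5·γ·B·N_γ·s_γ = 0.5 × 19 × 1.39 × 4.07 × 0.6 = 32.247 kPa
q_ult = 219.7 + 340.25 + 32.247 = 592.19 kPa.
Net ultimate: q_net = 592.19 − 43.51 = 548.68 kPa.
q_all(net) = 548.68 / 3 = 182.89 kPa.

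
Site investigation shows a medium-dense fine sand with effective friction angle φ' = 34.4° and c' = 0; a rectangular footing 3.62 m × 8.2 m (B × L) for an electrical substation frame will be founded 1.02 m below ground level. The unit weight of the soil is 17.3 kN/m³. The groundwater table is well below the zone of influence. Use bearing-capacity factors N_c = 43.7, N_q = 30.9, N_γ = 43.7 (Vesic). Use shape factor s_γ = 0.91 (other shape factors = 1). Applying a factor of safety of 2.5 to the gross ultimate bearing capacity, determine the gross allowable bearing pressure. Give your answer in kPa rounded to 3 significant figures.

q_all ≈ 716 kPa

Overburden at base level: q = 17.3 × 1.02 = 17.646 kPa.
Surcharge term q·N_q = 17.646 × 30.9 = 545.26 kPa; self-weight term 0.5·γ·B·N_γ·s_γ = 0.5 × 17.3 × 3.62 × 43.7 × 0.91 = 1245.2 kPa.
q_ult = 545.26 + 1245.2 = 1790.5 kPa.
q_all = q_ult / FS = 1790.5 / 2.5 = 716.19 kPa.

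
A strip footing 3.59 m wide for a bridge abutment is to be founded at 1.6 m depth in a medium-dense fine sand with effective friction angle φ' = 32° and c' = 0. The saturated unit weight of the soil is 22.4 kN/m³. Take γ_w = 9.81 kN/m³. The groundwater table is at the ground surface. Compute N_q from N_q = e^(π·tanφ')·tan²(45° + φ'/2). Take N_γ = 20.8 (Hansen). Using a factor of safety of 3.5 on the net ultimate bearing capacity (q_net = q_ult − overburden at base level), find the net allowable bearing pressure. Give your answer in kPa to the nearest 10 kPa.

N_q = e^(π·tan32°)·tan²(61°) = 23.18.
Water table at ground surface, so effective unit weight γ' = 22.4 − 9.81 = 12.59 kN/m³ is used throughout; overburden q = 12.59 × 1.6 = 20.144 kPa; the same γ' applies in the ½γBN_γ term.
Surcharge term q·N_q = 20.144 × 23.177 = 466.87 kPa; self-weight term 0.5·γ·B·N_γ = 0.5 × 12.59 × 3.59 × 20.8 = 470.06 kPa.
q_ult = 466.87 + 470.06 = 936.93 kPa.
q_net = 936.93 − 20.144 = 916.79 kPa.
q_all(net) = 916.79 / 3.5 = 261.94 kPa.

q_all(net) ≈ 260 kPa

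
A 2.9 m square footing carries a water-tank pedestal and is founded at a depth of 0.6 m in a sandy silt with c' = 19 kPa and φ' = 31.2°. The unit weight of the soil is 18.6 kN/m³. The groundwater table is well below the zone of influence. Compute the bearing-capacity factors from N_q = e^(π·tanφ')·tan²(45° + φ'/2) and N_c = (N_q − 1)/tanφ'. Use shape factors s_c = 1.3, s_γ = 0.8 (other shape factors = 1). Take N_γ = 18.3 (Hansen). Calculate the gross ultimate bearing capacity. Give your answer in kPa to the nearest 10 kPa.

tan31.2° = 0.6056, so N_q = e^(π×0.6056)·tan²(60.6°) = 6.703 × 3.15 = 21.11.
N_c = (21.11 − 1)/tan31.2° = 33.21.
Effective surcharge at the founding depth q = γ·D_f = 18.6 × 0.6 = 11.16 kPa.
q_ult = c·N_c·s_c + q·N_q + 0.5·γ·B·N_γ·s_γ
     = 19 × 33.211 × 1.3 + 11.16 × 21.113 + 0.5 × 18.6 × 2.9 × 18.3 × 0.8
     = 820.3 + 235.62 + 394.84 = 1450.8 kPa.

q_ult ≈ 1450 kPa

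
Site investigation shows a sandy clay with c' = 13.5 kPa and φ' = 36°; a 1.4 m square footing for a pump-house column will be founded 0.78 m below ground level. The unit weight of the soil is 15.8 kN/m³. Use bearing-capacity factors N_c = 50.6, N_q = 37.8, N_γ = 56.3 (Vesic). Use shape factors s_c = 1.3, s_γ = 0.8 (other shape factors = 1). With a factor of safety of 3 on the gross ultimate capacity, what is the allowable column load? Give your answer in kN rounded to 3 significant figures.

Effective surcharge at the founding depth q = γ·D_f = 15.8 × 0.78 = 12.324 kPa.
q_ult = c·N_c·s_c + q·N_q + 0.5·γ·B·N_γ·s_γ
     = 13.5 × 50.6 × 1.3 + 12.324 × 37.8 + 0.5 × 15.8 × 1.4 × 56.3 × 0.8
     = 888.03 + 465.85 + 498.14 = 1852 kPa.
Gross allowable pressure q_all = 1852 / 3 = 617.34 kPa.
Footing area = 1.96 m², so allowable column load = 617.34 × 1.96 = 1210 kN.

P_all ≈ 1210 kN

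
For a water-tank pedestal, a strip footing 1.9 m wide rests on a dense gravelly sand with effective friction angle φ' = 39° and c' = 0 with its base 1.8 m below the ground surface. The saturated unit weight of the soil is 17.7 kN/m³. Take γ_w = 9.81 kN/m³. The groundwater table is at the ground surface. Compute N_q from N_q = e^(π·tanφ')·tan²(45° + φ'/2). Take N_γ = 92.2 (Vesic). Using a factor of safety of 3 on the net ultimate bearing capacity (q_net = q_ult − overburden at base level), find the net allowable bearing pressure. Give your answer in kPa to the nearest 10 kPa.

N_q = e^(π·tan39°)·tan²(64.5°) = 55.96.
γ' = 17.7 − 9.81 = 7.89 kN/m³ (submerged throughout). q = 7.89 × 1.8 = 14.202 kPa; the same γ' applies in the ½γBN_γ term.
q·N_q = 14.202 × 55.957 = 794.71 kPa
0.5·γ·B·N_γ = 0.5 × 7.89 × 1.9 × 92.2 = 691.09 kPa
q_ult = 794.71 + 691.09 = 1485.8 kPa.
q_net = 1485.8 − 14.202 = 1471.6 kPa.
q_all(net) = 1471.6 / 3 = 490.53 kPa.

q_all(net) ≈ 490 kPa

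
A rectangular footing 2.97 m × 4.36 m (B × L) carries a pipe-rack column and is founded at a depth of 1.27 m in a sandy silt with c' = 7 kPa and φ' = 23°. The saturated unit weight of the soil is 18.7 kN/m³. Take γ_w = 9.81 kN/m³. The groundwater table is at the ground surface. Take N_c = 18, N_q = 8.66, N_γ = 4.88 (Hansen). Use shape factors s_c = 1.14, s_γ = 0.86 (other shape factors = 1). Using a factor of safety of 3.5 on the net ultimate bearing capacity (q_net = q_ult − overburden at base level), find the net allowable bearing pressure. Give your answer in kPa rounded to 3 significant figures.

Water table at ground surface, so effective unit weight γ' = 18.7 − 9.81 = 8.89 kN/m³ is used throughout; overburden q = 8.89 × 1.27 = 11.29 kPa; the same γ' applies in the ½γBN_γ term.
Cohesion term c·N_c·s_c = 7 × 18 × 1.14 = 143.64 kPa; surcharge term q·N_q = 11.29 × 8.66 = 97.774 kPa; self-weight term 0.5·γ·B·N_γ·s_γ = 0.5 × 8.89 × 2.97 × 4.88 × 0.86 = 55.405 kPa.
q_ult = 143.64 + 97.774 + 55.405 = 296.82 kPa.
q_net = 296.82 − 11.29 = 285.53 kPa.
q_all(net) = 285.53 / 3.5 = 81.58 kPa.

q_all(net) ≈ 81.6 kPa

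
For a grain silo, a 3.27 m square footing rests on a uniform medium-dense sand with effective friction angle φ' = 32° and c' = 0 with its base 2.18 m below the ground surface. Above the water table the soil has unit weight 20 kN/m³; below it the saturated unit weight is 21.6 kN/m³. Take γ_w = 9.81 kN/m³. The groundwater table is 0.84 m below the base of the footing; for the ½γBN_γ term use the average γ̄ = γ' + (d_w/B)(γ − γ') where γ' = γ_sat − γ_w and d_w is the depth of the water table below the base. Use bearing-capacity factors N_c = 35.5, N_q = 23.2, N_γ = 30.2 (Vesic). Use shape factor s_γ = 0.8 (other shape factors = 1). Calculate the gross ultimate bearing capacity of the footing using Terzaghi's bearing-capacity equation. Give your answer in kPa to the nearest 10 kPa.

q = γ·D_f = 20 × 2.18 = 43.6 kPa.
γ' = 11.79 kN/m³; averaging over the depth B below the base, γ̄ = γ' + (d_w/B)(γ − γ') = 13.899 kN/m³.
q·N_q = 43.6 × 23.2 = 1011.5 kPa
0.5·γ·B·N_γ·s_γ = 0.5 × 13.899 × 3.27 × 30.2 × 0.8 = 549.03 kPa
q_ult = 1011.5 + 549.03 = 1560.6 kPa.

q_ult ≈ 1560 kPa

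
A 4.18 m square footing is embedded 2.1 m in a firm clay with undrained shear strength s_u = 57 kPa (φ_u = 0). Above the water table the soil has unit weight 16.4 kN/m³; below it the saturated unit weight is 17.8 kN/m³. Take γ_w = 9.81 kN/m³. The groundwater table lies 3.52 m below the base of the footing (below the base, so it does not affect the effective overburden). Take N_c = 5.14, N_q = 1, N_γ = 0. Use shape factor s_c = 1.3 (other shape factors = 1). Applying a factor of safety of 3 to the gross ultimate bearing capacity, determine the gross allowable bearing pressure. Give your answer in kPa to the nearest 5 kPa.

q_all ≈ 140 kPa

q = γ·D_f = 16.4 × 2.1 = 34.44 kPa.
c·N_c·s_c = 57 × 5.14 × 1.3 = 380.87 kPa
q·N_q = 34.44 × 1 = 34.44 kPa
q_ult = 380.87 + 34.44 = 415.31 kPa.
q_all = q_ult / FS = 415.31 / 3 = 138.44 kPa.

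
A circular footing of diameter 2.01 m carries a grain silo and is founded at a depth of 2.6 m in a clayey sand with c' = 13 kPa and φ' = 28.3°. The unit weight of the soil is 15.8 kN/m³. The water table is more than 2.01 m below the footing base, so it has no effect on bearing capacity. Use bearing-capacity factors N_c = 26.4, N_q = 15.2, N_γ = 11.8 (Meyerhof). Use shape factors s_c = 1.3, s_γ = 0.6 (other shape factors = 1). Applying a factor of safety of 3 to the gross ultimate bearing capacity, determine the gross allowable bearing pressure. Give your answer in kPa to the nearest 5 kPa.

q_all ≈ 395 kPa

Overburden at base level: q = 15.8 × 2.6 = 41.08 kPa.
Cohesion term c·N_c·s_c = 13 × 26.4 × 1.3 = 446.16 kPa; surcharge term q·N_q = 41.08 × 15.2 = 624.42 kPa; self-weight term 0.5·γ·B·N_γ·s_γ = 0.5 × 15.8 × 2.01 × 11.8 × 0.6 = 112.42 kPa.
q_ult = 446.16 + 624.42 + 112.42 = 1183 kPa.
q_all = q_ult / FS = 1183 / 3 = 394.33 kPa.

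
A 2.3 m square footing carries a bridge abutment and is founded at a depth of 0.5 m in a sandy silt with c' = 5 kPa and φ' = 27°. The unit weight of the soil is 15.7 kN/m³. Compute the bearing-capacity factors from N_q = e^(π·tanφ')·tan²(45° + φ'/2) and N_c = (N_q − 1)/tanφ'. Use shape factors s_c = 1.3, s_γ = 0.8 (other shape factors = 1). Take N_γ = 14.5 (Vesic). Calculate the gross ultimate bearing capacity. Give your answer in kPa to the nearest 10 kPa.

tan27° = 0.5095, so N_q = e^(π×0.5095)·tan²(58.5°) = 4.957 × 2.663 = 13.2.
N_c = (13.2 − 1)/tan27° = 23.94.
Effective surcharge at the founding depth q = γ·D_f = 15.7 × 0.5 = 7.85 kPa.
q_ult = c·N_c·s_c + q·N_q + 0.5·γ·B·N_γ·s_γ
     = 5 × 23.942 × 1.3 + 7.85 × 13.199 + 0.5 × 15.7 × 2.3 × 14.5 × 0.8
     = 155.62 + 103.61 + 209.44 = 468.68 kPa.

q_ult ≈ 470 kPa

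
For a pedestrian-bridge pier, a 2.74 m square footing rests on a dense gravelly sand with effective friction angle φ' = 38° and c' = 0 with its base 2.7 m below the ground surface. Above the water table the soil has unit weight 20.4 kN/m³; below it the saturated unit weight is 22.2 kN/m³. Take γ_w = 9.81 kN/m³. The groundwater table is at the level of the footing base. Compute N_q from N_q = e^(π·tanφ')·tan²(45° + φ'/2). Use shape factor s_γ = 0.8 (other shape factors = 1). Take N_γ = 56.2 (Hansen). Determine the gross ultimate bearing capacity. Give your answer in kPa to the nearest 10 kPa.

q_ult ≈ 3460 kPa

tan38° = 0.7813, so N_q = e^(π×0.7813)·tan²(64°) = 11.64 × 4.204 = 48.93.
q = γ·D_f = 20.4 × 2.7 = 55.08 kPa.
For the ½γBN_γ term take γ' = 22.2 − 9.81 = 12.39 kN/m³ (soil below base is submerged).
q·N_q = 55.08 × 48.933 = 2695.2 kPa
0.5·γ·B·N_γ·s_γ = 0.5 × 12.39 × 2.74 × 56.2 × 0.8 = 763.16 kPa
q_ult = 2695.2 + 763.16 = 3458.4 kPa.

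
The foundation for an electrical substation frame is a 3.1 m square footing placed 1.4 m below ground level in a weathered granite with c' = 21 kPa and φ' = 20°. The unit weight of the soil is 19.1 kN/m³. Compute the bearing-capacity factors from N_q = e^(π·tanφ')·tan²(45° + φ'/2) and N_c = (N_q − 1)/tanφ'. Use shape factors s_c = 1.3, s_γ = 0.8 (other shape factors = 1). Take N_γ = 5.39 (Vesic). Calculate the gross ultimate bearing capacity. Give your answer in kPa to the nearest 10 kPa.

tan20° = 0.364, so N_q = e^(π×0.364)·tan²(55°) = 3.138 × 2.04 = 6.4.
N_c = (6.4 − 1)/tan20° = 14.83.
q = γ·D_f = 19.1 × 1.4 = 26.74 kPa.
c·N_c·s_c = 21 × 14.835 × 1.3 = 404.99 kPa
q·N_q = 26.74 × 6.3994 = 171.12 kPa
0.5·γ·B·N_γ·s_γ = 0.5 × 19.1 × 3.1 × 5.39 × 0.8 = 127.66 kPa
q_ult = 404.99 + 171.12 + 127.66 = 703.76 kPa.

q_ult ≈ 700 kPa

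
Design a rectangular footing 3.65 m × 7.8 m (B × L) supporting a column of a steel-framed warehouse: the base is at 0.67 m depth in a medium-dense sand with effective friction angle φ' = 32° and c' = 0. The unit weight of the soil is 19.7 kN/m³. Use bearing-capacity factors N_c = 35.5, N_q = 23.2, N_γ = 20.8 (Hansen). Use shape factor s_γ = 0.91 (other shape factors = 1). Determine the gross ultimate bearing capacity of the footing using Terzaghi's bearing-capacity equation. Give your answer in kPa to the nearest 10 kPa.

q_ult ≈ 990 kPa

q = γ·D_f = 19.7 × 0.67 = 13.199 kPa.
q·N_q = 13.199 × 23.2 = 306.22 kPa
0.5·γ·B·N_γ·s_γ = 0.5 × 19.7 × 3.65 × 20.8 × 0.91 = 680.51 kPa
q_ult = 306.22 + 680.51 = 986.73 kPa.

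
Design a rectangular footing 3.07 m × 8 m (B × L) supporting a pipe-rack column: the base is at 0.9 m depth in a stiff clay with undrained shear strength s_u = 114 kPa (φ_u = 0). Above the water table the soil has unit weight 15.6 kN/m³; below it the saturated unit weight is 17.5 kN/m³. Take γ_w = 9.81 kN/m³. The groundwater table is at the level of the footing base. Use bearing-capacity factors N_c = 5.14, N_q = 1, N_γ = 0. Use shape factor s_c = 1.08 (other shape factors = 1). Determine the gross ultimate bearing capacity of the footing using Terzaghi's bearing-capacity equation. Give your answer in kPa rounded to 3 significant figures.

q_ult ≈ 647 kPa

q = γ·D_f = 15.6 × 0.9 = 14.04 kPa.
c·N_c·s_c = 114 × 5.14 × 1.08 = 632.84 kPa
q·N_q = 14.04 × 1 = 14.04 kPa
q_ult = 632.84 + 14.04 = 646.88 kPa.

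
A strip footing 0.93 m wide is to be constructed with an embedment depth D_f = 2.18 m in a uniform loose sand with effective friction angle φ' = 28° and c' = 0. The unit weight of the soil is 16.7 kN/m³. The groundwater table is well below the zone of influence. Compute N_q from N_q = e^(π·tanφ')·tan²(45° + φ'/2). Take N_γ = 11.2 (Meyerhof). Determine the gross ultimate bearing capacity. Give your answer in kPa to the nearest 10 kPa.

tan28° = 0.5317, so N_q = e^(π×0.5317)·tan²(59°) = 5.314 × 2.77 = 14.72.
Overburden at base level: q = 16.7 × 2.18 = 36.406 kPa.
Surcharge term q·N_q = 36.406 × 14.72 = 535.89 kPa; self-weight term 0.5·γ·B·N_γ = 0.5 × 16.7 × 0.93 × 11.2 = 86.974 kPa.
q_ult = 535.89 + 86.974 = 622.87 kPa.

q_ult ≈ 620 kPa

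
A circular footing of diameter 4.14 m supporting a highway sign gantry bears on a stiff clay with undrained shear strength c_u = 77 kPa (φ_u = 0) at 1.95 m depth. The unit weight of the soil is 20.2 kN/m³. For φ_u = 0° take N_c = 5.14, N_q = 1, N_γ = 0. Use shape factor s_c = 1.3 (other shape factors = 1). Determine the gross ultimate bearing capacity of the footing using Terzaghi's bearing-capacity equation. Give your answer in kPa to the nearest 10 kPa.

q_ult ≈ 550 kPa

Overburden at base level: q = 20.2 × 1.95 = 39.39 kPa.
Cohesion term c·N_c·s_c = 77 × 5.14 × 1.3 = 514.51 kPa; surcharge term q·N_q = 39.39 × 1 = 39.39 kPa.
q_ult = 514.51 + 39.39 = 553.9 kPa.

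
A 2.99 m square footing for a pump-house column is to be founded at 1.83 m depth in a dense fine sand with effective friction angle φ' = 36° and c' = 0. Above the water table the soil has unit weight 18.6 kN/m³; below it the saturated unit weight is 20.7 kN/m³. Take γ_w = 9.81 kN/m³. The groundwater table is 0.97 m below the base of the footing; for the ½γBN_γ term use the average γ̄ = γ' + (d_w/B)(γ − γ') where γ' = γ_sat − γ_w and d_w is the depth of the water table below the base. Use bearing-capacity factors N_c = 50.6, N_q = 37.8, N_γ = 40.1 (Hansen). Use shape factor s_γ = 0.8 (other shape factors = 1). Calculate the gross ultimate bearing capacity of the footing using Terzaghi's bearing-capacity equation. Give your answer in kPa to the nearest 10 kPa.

q_ult ≈ 1930 kPa

Overburden at base level: q = 18.6 × 1.83 = 34.038 kPa.
The water table is 0.97 m below the base (< B = 2.99 m), so the ½γBN_γ term uses γ̄ = γ' + (d_w/B)(γ − γ') = 10.89 + (0.97/2.99)(18.6 − 10.89) = 13.391 kN/m³.
Surcharge term q·N_q = 34.038 × 37.8 = 1286.6 kPa; self-weight term 0.5·γ·B·N_γ·s_γ = 0.5 × 13.391 × 2.99 × 40.1 × 0.8 = 642.24 kPa.
q_ult = 1286.6 + 642.24 = 1928.9 kPa.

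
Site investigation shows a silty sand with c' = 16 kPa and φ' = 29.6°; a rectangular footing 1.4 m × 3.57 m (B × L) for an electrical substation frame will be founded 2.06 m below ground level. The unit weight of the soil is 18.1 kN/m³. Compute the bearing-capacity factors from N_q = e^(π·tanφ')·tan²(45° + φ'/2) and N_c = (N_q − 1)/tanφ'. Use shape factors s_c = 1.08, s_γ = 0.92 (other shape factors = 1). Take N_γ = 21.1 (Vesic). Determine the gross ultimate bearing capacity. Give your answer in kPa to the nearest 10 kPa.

q_ult ≈ 1410 kPa

tan29.6° = 0.5681, so N_q = e^(π×0.5681)·tan²(59.8°) = 5.958 × 2.952 = 17.59.
N_c = (17.59 − 1)/tan29.6° = 29.2.
Overburden at base level: q = 18.1 × 2.06 = 37.286 kPa.
Cohesion term c·N_c·s_c = 16 × 29.199 × 1.08 = 504.57 kPa; surcharge term q·N_q = 37.286 × 17.588 = 655.77 kPa; self-weight term 0.5·γ·B·N_γ·s_γ = 0.5 × 18.1 × 1.4 × 21.1 × 0.92 = 245.95 kPa.
q_ult = 504.57 + 655.77 + 245.95 = 1406.3 kPa.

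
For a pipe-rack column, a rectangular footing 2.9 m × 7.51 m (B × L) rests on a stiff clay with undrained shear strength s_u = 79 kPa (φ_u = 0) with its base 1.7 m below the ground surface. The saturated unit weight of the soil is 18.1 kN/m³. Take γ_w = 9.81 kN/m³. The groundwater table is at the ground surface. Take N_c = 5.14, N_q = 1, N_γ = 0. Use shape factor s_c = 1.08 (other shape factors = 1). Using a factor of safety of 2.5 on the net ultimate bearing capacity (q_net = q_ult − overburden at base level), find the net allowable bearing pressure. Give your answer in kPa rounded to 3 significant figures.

Water table at ground surface, so effective unit weight γ' = 18.1 − 9.81 = 8.29 kN/m³ is used throughout; overburden q = 8.29 × 1.7 = 14.093 kPa.
Cohesion term c·N_c·s_c = 79 × 5.14 × 1.08 = 438.54 kPa; surcharge term q·N_q = 14.093 × 1 = 14.093 kPa.
q_ult = 438.54 + 14.093 = 452.64 kPa.
q_net = 452.64 − 14.093 = 438.54 kPa.
q_all(net) = 438.54 / 2.5 = 175.42 kPa.

q_all(net) ≈ 175 kPa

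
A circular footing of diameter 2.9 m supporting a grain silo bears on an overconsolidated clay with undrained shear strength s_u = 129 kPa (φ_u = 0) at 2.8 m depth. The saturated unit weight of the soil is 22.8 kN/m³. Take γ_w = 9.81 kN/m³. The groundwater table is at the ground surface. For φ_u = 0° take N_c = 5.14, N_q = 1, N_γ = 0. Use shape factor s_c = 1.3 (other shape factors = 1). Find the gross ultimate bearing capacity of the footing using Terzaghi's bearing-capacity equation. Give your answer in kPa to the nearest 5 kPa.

q_ult ≈ 900 kPa

Water table at ground surface, so effective unit weight γ' = 22.8 − 9.81 = 12.99 kN/m³ is used throughout; overburden q = 12.99 × 2.8 = 36.372 kPa.
Cohesion term c·N_c·s_c = 129 × 5.14 × 1.3 = 861.98 kPa; surcharge term q·N_q = 36.372 × 1 = 36.372 kPa.
q_ult = 861.98 + 36.372 = 898.35 kPa.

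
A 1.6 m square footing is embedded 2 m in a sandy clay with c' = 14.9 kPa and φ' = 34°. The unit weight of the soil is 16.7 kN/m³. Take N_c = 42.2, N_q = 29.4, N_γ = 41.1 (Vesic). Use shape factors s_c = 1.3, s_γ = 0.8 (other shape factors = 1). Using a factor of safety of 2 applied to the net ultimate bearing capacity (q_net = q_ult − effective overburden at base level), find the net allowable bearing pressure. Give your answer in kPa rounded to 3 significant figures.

Overburden at base level: q = 16.7 × 2 = 33.4 kPa.
Cohesion term c·N_c·s_c = 14.9 × 42.2 × 1.3 = 817.41 kPa; surcharge term q·N_q = 33.4 × 29.4 = 981.96 kPa; self-weight term 0.5·γ·B·N_γ·s_γ = 0.5 × 16.7 × 1.6 × 41.1 × 0.8 = 439.28 kPa.
q_ult = 817.41 + 981.96 + 439.28 = 2238.7 kPa.
Net ultimate: q_net = 2238.7 − 33.4 = 2205.3 kPa.
q_all(net) = 2205.3 / 2 = 1102.6 kPa.

q_all(net) ≈ 1100 kPa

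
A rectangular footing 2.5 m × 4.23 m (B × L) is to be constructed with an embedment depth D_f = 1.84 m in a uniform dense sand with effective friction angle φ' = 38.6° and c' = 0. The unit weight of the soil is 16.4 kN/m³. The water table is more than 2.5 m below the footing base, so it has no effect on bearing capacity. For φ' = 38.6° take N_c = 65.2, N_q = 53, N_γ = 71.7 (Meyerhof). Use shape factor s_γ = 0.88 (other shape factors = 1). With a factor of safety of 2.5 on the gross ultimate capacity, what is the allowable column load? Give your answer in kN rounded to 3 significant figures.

P_all ≈ 12200 kN

Effective surcharge at the founding depth q = γ·D_f = 16.4 × 1.84 = 30.176 kPa.
q_ult = q·N_q + 0.5·γ·B·N_γ·s_γ
     = 30.176 × 53 + 0.5 × 16.4 × 2.5 × 71.7 × 0.88
     = 1599.3 + 1293.5 = 2892.8 kPa.
Gross allowable pressure q_all = 2892.8 / 2.5 = 1157.1 kPa.
Footing area = 10.575 m², so allowable column load = 1157.1 × 10.575 = 12237 kN.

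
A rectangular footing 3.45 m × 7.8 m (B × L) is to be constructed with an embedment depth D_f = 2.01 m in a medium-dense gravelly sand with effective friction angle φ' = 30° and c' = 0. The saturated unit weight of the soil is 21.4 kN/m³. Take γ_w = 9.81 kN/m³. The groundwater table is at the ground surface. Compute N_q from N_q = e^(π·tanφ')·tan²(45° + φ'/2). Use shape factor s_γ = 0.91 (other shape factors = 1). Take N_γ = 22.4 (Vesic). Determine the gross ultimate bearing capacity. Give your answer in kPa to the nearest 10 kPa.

q_ult ≈ 840 kPa

tan30° = 0.5774, so N_q = e^(π×0.5774)·tan²(60°) = 6.134 × 3.0 = 18.4.
Water table at ground surface, so effective unit weight γ' = 21.4 − 9.81 = 11.59 kN/m³ is used throughout; overburden q = 11.59 × 2.01 = 23.296 kPa; the same γ' applies in the ½γBN_γ term.
Surcharge term q·N_q = 23.296 × 18.401 = 428.67 kPa; self-weight term 0.5·γ·B·N_γ·s_γ = 0.5 × 11.59 × 3.45 × 22.4 × 0.91 = 407.53 kPa.
q_ult = 428.67 + 407.53 = 836.2 kPa.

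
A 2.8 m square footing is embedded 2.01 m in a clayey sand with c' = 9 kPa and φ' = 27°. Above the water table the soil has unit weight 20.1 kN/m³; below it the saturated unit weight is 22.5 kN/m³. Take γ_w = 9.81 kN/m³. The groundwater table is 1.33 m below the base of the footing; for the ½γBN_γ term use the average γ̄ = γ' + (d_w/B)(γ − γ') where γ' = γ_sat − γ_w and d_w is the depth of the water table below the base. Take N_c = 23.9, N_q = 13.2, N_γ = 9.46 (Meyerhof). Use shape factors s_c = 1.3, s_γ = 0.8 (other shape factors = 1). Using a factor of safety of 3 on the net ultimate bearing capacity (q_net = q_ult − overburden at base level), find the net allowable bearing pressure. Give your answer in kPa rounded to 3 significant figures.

q_all(net) ≈ 315 kPa

Overburden at base level: q = 20.1 × 2.01 = 40.401 kPa.
The water table is 1.33 m below the base (< B = 2.8 m), so the ½γBN_γ term uses γ̄ = γ' + (d_w/B)(γ − γ') = 12.69 + (1.33/2.8)(20.1 − 12.69) = 16.21 kN/m³.
Cohesion term c·N_c·s_c = 9 × 23.9 × 1.3 = 279.63 kPa; surcharge term q·N_q = 40.401 × 13.2 = 533.29 kPa; self-weight term 0.5·γ·B·N_γ·s_γ = 0.5 × 16.21 × 2.8 × 9.46 × 0.8 = 171.75 kPa.
q_ult = 279.63 + 533.29 + 171.75 = 984.67 kPa.
q_net = 984.67 − 40.401 = 944.27 kPa.
q_all(net) = 944.27 / 3 = 314.76 kPa.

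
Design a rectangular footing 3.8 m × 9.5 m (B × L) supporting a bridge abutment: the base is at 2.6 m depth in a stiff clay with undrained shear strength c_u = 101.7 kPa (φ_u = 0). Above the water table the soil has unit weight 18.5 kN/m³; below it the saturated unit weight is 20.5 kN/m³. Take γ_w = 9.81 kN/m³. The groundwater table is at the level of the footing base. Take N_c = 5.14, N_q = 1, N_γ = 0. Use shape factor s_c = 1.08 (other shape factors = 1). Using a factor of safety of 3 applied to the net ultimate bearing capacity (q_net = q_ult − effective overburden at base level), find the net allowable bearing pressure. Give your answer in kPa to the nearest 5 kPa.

Overburden at base level: q = 18.5 × 2.6 = 48.1 kPa.
Cohesion term c·N_c·s_c = 101.7 × 5.14 × 1.08 = 564.56 kPa; surcharge term q·N_q = 48.1 × 1 = 48.1 kPa.
q_ult = 564.56 + 48.1 = 612.66 kPa.
Net ultimate: q_net = 612.66 − 48.1 = 564.56 kPa.
q_all(net) = 564.56 / 3 = 188.19 kPa.

q_all(net) ≈ 190 kPa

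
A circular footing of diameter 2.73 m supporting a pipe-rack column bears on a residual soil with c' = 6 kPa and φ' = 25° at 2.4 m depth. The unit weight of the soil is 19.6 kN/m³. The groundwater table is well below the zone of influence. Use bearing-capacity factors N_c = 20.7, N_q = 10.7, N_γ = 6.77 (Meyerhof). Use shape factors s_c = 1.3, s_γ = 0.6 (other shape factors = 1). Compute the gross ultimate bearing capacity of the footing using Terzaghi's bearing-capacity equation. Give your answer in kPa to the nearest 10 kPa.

q_ult ≈ 770 kPa

Effective surcharge at the founding depth q = γ·D_f = 19.6 × 2.4 = 47.04 kPa.
q_ult = c·N_c·s_c + q·N_q + 0.5·γ·B·N_γ·s_γ
     = 6 × 20.7 × 1.3 + 47.04 × 10.7 + 0.5 × 19.6 × 2.73 × 6.77 × 0.6
     = 161.46 + 503.33 + 108.67 = 773.46 kPa.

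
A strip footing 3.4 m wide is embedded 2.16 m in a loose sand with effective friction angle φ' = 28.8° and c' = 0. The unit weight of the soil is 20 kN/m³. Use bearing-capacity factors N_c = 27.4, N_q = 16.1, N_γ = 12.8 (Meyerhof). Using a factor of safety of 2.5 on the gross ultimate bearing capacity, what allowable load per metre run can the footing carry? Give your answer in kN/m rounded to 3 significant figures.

Effective surcharge at the founding depth q = γ·D_f = 20 × 2.16 = 43.2 kPa.
q_ult = q·N_q + 0.5·γ·B·N_γ
     = 43.2 × 16.1 + 0.5 × 20 × 3.4 × 12.8
     = 695.52 + 435.2 = 1130.7 kPa.
Gross allowable pressure q_all = 1130.7 / 2.5 = 452.29 kPa.
Allowable wall load = q_all × B = 452.29 × 3.4 = 1537.8 kN per metre run.

≈ 1540 kN/m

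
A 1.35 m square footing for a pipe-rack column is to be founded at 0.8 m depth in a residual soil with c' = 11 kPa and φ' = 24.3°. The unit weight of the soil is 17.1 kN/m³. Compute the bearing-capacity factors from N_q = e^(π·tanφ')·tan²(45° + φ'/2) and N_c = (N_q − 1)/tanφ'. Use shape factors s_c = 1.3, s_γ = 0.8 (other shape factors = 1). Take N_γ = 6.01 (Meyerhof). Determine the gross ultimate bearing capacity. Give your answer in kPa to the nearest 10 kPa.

tan24.3° = 0.4515, so N_q = e^(π×0.4515)·tan²(57.15°) = 4.131 × 2.399 = 9.91.
N_c = (9.91 − 1)/tan24.3° = 19.73.
Overburden at base level: q = 17.1 × 0.8 = 13.68 kPa.
Cohesion term c·N_c·s_c = 11 × 19.729 × 1.3 = 282.13 kPa; surcharge term q·N_q = 13.68 × 9.9081 = 135.54 kPa; self-weight term 0.5·γ·B·N_γ·s_γ = 0.5 × 17.1 × 1.35 × 6.01 × 0.8 = 55.496 kPa.
q_ult = 282.13 + 135.54 + 55.496 = 473.17 kPa.

q_ult ≈ 470 kPa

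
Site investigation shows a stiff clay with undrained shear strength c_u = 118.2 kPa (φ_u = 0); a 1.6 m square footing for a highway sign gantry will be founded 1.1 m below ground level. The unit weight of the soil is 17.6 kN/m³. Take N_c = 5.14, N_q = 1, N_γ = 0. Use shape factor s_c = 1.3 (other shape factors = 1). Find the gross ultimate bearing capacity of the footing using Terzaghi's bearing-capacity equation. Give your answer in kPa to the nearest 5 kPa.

q_ult ≈ 810 kPa

Effective surcharge at the founding depth q = γ·D_f = 17.6 × 1.1 = 19.36 kPa.
q_ult = c·N_c·s_c + q·N_q
     = 118.2 × 5.14 × 1.3 + 19.36 × 1
     = 789.81 + 19.36 = 809.17 kPa.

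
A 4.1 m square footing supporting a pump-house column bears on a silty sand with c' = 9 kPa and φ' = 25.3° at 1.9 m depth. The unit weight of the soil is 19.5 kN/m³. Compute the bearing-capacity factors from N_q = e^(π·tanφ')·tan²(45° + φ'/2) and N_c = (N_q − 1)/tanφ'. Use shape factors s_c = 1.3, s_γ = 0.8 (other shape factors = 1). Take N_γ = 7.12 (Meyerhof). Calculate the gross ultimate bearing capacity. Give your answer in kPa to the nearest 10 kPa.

tan25.3° = 0.4727, so N_q = e^(π×0.4727)·tan²(57.65°) = 4.415 × 2.493 = 11.
N_c = (11 − 1)/tan25.3° = 21.17.
Effective surcharge at the founding depth q = γ·D_f = 19.5 × 1.9 = 37.05 kPa.
q_ult = c·N_c·s_c + q·N_q + 0.5·γ·B·N_γ·s_γ
     = 9 × 21.166 × 1.3 + 37.05 × 11.005 + 0.5 × 19.5 × 4.1 × 7.12 × 0.8
     = 247.64 + 407.73 + 227.7 = 883.07 kPa.

q_ult ≈ 880 kPa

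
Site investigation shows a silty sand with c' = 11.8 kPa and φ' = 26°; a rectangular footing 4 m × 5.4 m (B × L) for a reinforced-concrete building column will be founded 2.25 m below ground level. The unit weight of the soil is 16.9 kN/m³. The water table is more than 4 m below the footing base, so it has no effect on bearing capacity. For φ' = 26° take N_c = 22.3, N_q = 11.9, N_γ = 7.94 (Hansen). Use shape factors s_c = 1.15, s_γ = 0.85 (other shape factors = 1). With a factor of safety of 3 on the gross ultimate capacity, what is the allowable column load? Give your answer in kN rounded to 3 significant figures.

Overburden at base level: q = 16.9 × 2.25 = 38.025 kPa.
Cohesion term c·N_c·s_c = 11.8 × 22.3 × 1.15 = 302.61 kPa; surcharge term q·N_q = 38.025 × 11.9 = 452.5 kPa; self-weight term 0.5·γ·B·N_γ·s_γ = 0.5 × 16.9 × 4 × 7.94 × 0.85 = 228.12 kPa.
q_ult = 302.61 + 452.5 + 228.12 = 983.22 kPa.
Gross allowable pressure q_all = 983.22 / 3 = 327.74 kPa.
Footing area = 21.6 m², so allowable column load = 327.74 × 21.6 = 7079.2 kN.

P_all ≈ 7080 kN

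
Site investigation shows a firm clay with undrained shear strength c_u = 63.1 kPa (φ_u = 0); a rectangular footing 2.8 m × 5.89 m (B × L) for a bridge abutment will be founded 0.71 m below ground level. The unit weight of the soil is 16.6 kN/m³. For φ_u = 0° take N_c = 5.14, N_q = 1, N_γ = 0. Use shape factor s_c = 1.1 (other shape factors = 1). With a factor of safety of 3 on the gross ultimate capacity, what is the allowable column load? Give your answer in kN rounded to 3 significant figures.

Effective surcharge at the founding depth q = γ·D_f = 16.6 × 0.71 = 11.786 kPa.
q_ult = c·N_c·s_c + q·N_q
     = 63.1 × 5.14 × 1.1 + 11.786 × 1
     = 356.77 + 11.786 = 368.55 kPa.
Gross allowable pressure q_all = 368.55 / 3 = 122.85 kPa.
Footing area = 16.492 m², so allowable column load = 122.85 × 16.492 = 2026.1 kN.

P_all ≈ 2030 kN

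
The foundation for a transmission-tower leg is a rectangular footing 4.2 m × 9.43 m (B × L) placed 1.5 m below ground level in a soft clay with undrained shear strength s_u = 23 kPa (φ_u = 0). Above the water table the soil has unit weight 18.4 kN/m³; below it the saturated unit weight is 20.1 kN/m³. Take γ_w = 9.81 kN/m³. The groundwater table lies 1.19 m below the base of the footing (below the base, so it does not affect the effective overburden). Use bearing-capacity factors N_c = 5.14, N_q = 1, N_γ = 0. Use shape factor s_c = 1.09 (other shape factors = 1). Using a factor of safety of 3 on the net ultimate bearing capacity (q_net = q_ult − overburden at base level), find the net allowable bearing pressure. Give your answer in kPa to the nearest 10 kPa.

q_all(net) ≈ 40 kPa

Effective surcharge at the founding depth q = γ·D_f = 18.4 × 1.5 = 27.6 kPa.
q_ult = c·N_c·s_c + q·N_q
     = 23 × 5.14 × 1.09 + 27.6 × 1
     = 128.86 + 27.6 = 156.46 kPa.
q_net = 156.46 − 27.6 = 128.86 kPa.
q_all(net) = 128.86 / 3 = 42.953 kPa.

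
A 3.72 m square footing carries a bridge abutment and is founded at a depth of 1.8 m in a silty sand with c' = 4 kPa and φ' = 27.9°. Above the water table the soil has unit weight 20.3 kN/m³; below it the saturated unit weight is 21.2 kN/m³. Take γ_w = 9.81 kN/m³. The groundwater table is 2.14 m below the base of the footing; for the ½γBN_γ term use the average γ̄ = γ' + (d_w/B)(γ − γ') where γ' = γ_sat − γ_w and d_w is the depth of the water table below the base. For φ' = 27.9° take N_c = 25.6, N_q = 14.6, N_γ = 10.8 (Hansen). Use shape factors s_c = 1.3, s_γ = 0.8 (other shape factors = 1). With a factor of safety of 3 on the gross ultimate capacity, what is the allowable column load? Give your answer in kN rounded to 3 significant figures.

P_all ≈ 4300 kN

q = γ·D_f = 20.3 × 1.8 = 36.54 kPa.
γ' = 11.39 kN/m³; averaging over the depth B below the base, γ̄ = γ' + (d_w/B)(γ − γ') = 16.516 kN/m³.
c·N_c·s_c = 4 × 25.6 × 1.3 = 133.12 kPa
q·N_q = 36.54 × 14.6 = 533.48 kPa
0.5·γ·B·N_γ·s_γ = 0.5 × 16.516 × 3.72 × 10.8 × 0.8 = 265.41 kPa
q_ult = 133.12 + 533.48 + 265.41 = 932.02 kPa.
Gross allowable pressure q_all = 932.02 / 3 = 310.67 kPa.
Footing area = 13.8384 m², so allowable column load = 310.67 × 13.8384 = 4299.2 kN.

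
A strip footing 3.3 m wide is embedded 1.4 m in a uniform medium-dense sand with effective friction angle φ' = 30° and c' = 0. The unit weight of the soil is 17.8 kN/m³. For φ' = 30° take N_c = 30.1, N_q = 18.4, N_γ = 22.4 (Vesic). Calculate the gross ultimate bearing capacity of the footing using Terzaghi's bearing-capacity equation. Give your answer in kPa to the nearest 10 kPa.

q = γ·D_f = 17.8 × 1.4 = 24.92 kPa.
q·N_q = 24.92 × 18.4 = 458.53 kPa
0.5·γ·B·N_γ = 0.5 × 17.8 × 3.3 × 22.4 = 657.89 kPa
q_ult = 458.53 + 657.89 = 1116.4 kPa.

q_ult ≈ 1120 kPa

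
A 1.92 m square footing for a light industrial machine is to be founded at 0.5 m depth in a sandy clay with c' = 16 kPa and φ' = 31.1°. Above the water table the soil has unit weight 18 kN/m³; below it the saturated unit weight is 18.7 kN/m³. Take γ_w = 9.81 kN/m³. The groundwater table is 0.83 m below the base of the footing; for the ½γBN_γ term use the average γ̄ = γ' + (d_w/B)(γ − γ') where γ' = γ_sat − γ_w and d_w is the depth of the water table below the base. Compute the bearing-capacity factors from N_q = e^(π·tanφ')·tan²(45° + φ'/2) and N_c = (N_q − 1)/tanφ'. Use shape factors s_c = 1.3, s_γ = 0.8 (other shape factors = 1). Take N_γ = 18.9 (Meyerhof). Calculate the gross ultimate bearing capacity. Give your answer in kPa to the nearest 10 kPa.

tan31.1° = 0.6032, so N_q = e^(π×0.6032)·tan²(60.55°) = 6.653 × 3.137 = 20.87.
N_c = (20.87 − 1)/tan31.1° = 32.94.
Effective surcharge at the founding depth q = γ·D_f = 18 × 0.5 = 9 kPa.
With d_w = 0.83 m < B, γ̄ = 8.89 + (0.83/1.92) × (18 − 8.89) = 12.828 kN/m³.
q_ult = c·N_c·s_c + q·N_q + 0.5·γ·B·N_γ·s_γ
     = 16 × 32.939 × 1.3 + 9 × 20.87 + 0.5 × 12.828 × 1.92 × 18.9 × 0.8
     = 685.14 + 187.83 + 186.2 = 1059.2 kPa.

q_ult ≈ 1060 kPa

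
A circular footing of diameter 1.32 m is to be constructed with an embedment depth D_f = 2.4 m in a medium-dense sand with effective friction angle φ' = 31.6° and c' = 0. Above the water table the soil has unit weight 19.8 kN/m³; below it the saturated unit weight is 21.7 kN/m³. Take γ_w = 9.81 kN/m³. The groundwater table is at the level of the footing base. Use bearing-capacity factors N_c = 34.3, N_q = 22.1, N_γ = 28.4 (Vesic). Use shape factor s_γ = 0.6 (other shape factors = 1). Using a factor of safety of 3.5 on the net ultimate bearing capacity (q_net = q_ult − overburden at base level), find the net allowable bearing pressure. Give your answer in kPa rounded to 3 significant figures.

q = γ·D_f = 19.8 × 2.4 = 47.52 kPa.
For the ½γBN_γ term take γ' = 21.7 − 9.81 = 11.89 kN/m³ (soil below base is submerged).
q·N_q = 47.52 × 22.1 = 1050.2 kPa
0.5·γ·B·N_γ·s_γ = 0.5 × 11.89 × 1.32 × 28.4 × 0.6 = 133.72 kPa
q_ult = 1050.2 + 133.72 = 1183.9 kPa.
q_net = 1183.9 − 47.52 = 1136.4 kPa.
q_all(net) = 1136.4 / 3.5 = 324.68 kPa.

q_all(net) ≈ 325 kPa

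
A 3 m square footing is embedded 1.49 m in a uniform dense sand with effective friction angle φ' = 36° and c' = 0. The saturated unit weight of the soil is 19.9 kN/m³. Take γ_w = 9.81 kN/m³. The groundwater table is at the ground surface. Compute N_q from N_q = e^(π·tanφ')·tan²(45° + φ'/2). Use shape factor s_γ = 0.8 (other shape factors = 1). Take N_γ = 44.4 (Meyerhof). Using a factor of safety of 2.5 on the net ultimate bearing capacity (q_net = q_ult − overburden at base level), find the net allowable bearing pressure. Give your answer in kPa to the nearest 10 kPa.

N_q = e^(π·tan36°)·tan²(63°) = 37.75.
Water table at ground surface, so effective unit weight γ' = 19.9 − 9.81 = 10.09 kN/m³ is used throughout; overburden q = 10.09 × 1.49 = 15.034 kPa; the same γ' applies in the ½γBN_γ term.
Surcharge term q·N_q = 15.034 × 37.752 = 567.57 kPa; self-weight term 0.5·γ·B·N_γ·s_γ = 0.5 × 10.09 × 3 × 44.4 × 0.8 = 537.6 kPa.
q_ult = 567.57 + 537.6 = 1105.2 kPa.
q_net = 1105.2 − 15.034 = 1090.1 kPa.
q_all(net) = 1090.1 / 2.5 = 436.05 kPa.

q_all(net) ≈ 440 kPa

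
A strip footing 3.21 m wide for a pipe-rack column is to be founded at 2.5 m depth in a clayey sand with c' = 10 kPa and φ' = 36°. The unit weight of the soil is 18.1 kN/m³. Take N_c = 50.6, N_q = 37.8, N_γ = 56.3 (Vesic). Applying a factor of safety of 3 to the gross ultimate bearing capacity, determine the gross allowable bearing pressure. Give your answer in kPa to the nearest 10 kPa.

Overburden at base level: q = 18.1 × 2.5 = 45.25 kPa.
Cohesion term c·N_c = 10 × 50.6 = 506 kPa; surcharge term q·N_q = 45.25 × 37.8 = 1710.4 kPa; self-weight term 0.5·γ·B·N_γ = 0.5 × 18.1 × 3.21 × 56.3 = 1635.5 kPa.
q_ult = 506 + 1710.4 + 1635.5 = 3852 kPa.
q_all = q_ult / FS = 3852 / 3 = 1284 kPa.

q_all ≈ 1280 kPa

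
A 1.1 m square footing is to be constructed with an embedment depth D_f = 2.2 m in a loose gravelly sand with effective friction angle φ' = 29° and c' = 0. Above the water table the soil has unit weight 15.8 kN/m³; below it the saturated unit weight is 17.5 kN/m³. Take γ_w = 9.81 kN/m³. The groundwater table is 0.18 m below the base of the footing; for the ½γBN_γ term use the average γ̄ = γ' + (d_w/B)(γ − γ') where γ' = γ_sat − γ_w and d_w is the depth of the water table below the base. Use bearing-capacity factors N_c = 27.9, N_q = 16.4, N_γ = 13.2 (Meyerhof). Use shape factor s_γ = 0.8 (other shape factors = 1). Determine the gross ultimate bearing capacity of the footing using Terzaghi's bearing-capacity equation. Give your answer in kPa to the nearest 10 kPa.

q = γ·D_f = 15.8 × 2.2 = 34.76 kPa.
γ' = 7.69 kN/m³; averaging over the depth B below the base, γ̄ = γ' + (d_w/B)(γ − γ') = 9.0171 kN/m³.
q·N_q = 34.76 × 16.4 = 570.06 kPa
0.5·γ·B·N_γ·s_γ = 0.5 × 9.0171 × 1.1 × 13.2 × 0.8 = 52.371 kPa
q_ult = 570.06 + 52.371 = 622.44 kPa.

q_ult ≈ 620 kPa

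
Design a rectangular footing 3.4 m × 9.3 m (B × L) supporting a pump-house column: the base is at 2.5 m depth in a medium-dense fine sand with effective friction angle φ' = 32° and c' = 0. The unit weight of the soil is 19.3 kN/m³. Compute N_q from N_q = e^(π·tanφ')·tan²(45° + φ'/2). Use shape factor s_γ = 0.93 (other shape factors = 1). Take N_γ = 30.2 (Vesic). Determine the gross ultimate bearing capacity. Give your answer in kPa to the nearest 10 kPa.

q_ult ≈ 2040 kPa

tan32° = 0.6249, so N_q = e^(π×0.6249)·tan²(61°) = 7.121 × 3.255 = 23.18.
Effective surcharge at the founding depth q = γ·D_f = 19.3 × 2.5 = 48.25 kPa.
q_ult = q·N_q + 0.5·γ·B·N_γ·s_γ
     = 48.25 × 23.177 + 0.5 × 19.3 × 3.4 × 30.2 × 0.93
     = 1118.3 + 921.5 = 2039.8 kPa.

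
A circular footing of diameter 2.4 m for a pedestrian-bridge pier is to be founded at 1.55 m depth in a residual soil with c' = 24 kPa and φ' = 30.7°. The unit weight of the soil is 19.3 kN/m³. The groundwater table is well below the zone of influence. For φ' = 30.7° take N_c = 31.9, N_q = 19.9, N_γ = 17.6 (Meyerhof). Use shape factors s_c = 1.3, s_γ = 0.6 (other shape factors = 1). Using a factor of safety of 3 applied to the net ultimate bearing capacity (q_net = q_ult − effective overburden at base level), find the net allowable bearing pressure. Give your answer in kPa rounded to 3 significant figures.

q_all(net) ≈ 602 kPa

Overburden at base level: q = 19.3 × 1.55 = 29.915 kPa.
Cohesion term c·N_c·s_c = 24 × 31.9 × 1.3 = 995.28 kPa; surcharge term q·N_q = 29.915 × 19.9 = 595.31 kPa; self-weight term 0.5·γ·B·N_γ·s_γ = 0.5 × 19.3 × 2.4 × 17.6 × 0.6 = 244.57 kPa.
q_ult = 995.28 + 595.31 + 244.57 = 1835.2 kPa.
Net ultimate: q_net = 1835.2 − 29.915 = 1805.2 kPa.
q_all(net) = 1805.2 / 3 = 601.75 kPa.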